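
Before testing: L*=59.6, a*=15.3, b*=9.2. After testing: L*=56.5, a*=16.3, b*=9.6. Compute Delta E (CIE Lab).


Delta E = 3.28

dL = 56.5 - 59.6 = -3.1
da = 16.3 - 15.3 = 1.0
db = 9.6 - 9.2 = 0.4
dE = sqrt((-3.1)^2 + (1.0)^2 + (0.4)^2) = 3.28


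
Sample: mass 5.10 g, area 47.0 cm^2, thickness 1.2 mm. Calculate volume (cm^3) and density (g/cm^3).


Volume = 5.640 cm^3
Density = 0.904 g/cm^3


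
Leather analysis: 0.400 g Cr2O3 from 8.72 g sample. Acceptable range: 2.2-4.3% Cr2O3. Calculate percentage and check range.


Cr2O3% = 0.400 / 8.72 x 100 = 4.59%
Acceptable range: 2.2 to 4.3%
Within range: No


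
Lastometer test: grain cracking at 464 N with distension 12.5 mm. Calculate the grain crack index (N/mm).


Grain crack index = force / distension
Index = 464 / 12.5 = 37.1 N/mm


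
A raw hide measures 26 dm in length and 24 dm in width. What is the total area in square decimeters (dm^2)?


624 dm^2

Area = length x width
Area = 26 x 24 = 624 dm^2


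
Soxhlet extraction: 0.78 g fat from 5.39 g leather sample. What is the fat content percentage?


14.5%

Fat content = 0.78 / 5.39 x 100
Fat = 14.5%


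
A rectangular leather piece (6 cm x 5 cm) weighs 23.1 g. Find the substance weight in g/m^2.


7700.0 g/m^2


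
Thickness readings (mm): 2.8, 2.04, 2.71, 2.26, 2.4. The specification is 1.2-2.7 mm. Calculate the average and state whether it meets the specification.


Average = 2.44 mm
Within specification: Yes

Sum = 12.21
Average = 12.21 / 5 = 2.44 mm
Specification range: 1.2 to 2.7 mm
Within spec: Yes


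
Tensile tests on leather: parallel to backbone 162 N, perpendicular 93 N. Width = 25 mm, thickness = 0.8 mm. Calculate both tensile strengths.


Parallel = 8.10 N/mm^2
Perpendicular = 4.65 N/mm^2


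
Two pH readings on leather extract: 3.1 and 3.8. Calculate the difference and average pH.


Difference = |3.1 - 3.8| = 0.7
Average = (3.1 + 3.8) / 2 = 3.45


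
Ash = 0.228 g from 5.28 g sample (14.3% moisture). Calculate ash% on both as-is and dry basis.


As-is ash = 4.32%
Dry-basis ash = 5.04%

As-is ash% = 0.228 / 5.28 x 100 = 4.32%
Dry mass = 5.28 x (100 - 14.3) / 100 = 4.52496 g
Dry-basis ash% = 0.228 / 4.52496 x 100 = 5.04%


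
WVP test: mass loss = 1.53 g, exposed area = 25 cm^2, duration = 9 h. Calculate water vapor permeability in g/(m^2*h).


68.00 g/(m^2*h)


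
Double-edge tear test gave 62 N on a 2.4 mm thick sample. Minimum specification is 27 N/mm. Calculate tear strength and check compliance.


Tear strength = 25.8 N/mm
Compliant: No


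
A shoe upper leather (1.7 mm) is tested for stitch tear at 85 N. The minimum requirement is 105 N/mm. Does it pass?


STS = 50.0 N/mm
Passes: No


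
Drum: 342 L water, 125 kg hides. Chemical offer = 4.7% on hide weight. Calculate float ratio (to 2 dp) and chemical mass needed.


Float ratio = 342 / 125 = 2.74
Chemical = 125 x 4.7 / 100 = 5.875 kg


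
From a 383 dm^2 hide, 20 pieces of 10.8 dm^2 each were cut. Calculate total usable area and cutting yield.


Usable area = 216.0 dm^2
Yield = 56.4%

Total usable = 20 x 10.8 = 216.0 dm^2
Yield = 216.0 / 383 x 100 = 56.4%


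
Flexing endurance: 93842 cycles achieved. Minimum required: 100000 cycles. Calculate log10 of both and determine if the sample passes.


Achieved: log10 = 4.97
Required: log10 = 5.00
Passes: No


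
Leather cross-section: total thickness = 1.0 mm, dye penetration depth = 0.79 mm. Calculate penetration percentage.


Penetration% = 0.79 / 1.0 x 100
Penetration = 79.0%


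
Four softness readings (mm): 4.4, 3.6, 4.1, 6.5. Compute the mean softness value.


4.65 mm


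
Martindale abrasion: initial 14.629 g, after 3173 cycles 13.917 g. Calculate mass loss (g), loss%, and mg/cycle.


Loss = 14.629 - 13.917 = 0.712 g
Loss% = 0.712 / 14.629 x 100 = 4.87%
Rate = 0.712 / 3173 x 1000 = 0.224 mg/cycle


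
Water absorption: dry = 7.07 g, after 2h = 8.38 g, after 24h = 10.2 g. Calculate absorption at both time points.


WA (2h) = (8.38 - 7.07) / 7.07 x 100 = 18.5%
WA (24h) = (10.2 - 7.07) / 7.07 x 100 = 44.3%


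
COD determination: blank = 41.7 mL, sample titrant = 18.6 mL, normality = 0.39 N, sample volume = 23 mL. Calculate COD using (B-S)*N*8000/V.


3133.6 mg/L

COD = (41.7 - 18.6) x 0.39 x 8000 / 23
COD = 23.1 x 0.39 x 8000 / 23
COD = 3133.6 mg/L


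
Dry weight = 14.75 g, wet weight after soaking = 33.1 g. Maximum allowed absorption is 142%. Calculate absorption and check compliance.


Absorption = 124.4%
Compliant: Yes

WA = (33.1 - 14.75) / 14.75 x 100 = 124.4%
Maximum allowed: 142%
Compliant: Yes


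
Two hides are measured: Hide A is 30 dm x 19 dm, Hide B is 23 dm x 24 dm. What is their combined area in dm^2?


Hide A area = 30 x 19 = 570 dm^2
Hide B area = 23 x 24 = 552 dm^2
Total = 570 + 552 = 1122 dm^2


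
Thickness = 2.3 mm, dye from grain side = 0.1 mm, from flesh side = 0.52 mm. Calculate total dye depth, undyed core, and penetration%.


Total dyed = 0.62 mm
Undyed core = 1.68 mm
Penetration = 27.0%


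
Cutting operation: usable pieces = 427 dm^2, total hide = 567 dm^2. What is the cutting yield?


75.3%

Yield = usable / total x 100
Yield = 427 / 567 x 100 = 75.3%


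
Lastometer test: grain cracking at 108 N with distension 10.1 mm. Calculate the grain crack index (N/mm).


Grain crack index = force / distension
Index = 108 / 10.1 = 10.7 N/mm


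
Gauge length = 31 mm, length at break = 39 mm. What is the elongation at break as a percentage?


25.8%

Extension = 39 - 31 = 8 mm
Elongation = 8 / 31 x 100 = 25.8%


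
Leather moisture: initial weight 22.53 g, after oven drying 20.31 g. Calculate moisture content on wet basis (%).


9.9%


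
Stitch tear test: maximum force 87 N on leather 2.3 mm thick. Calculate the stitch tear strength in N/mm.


37.8 N/mm

Stitch tear strength = force / thickness
STS = 87 / 2.3 = 37.8 N/mm


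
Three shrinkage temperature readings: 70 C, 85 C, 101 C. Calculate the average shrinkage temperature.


85.3 C


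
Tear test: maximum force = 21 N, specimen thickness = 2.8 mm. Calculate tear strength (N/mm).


7.5 N/mm

Tear strength = force / thickness
Tear = 21 / 2.8 = 7.5 N/mm


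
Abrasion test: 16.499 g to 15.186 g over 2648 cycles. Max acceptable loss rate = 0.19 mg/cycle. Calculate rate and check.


Rate = 0.496 mg/cycle
Passes: No


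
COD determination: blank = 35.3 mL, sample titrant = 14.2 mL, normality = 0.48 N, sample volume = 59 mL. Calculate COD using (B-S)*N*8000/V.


COD = (35.3 - 14.2) x 0.48 x 8000 / 59
COD = 21.1 x 0.48 x 8000 / 59
COD = 1373.3 mg/L


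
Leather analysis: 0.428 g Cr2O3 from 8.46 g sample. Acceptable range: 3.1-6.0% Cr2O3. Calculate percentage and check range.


Cr2O3 = 5.06%
Within range: Yes

Cr2O3% = 0.428 / 8.46 x 100 = 5.06%
Acceptable range: 3.1 to 6.0%
Within range: Yes


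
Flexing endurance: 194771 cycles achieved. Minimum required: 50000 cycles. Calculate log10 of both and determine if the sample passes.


log10(194771) = 5.29
log10(50000) = 4.70
Passes: Yes


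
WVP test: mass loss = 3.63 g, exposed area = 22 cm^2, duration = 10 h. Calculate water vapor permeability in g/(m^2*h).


165.00 g/(m^2*h)


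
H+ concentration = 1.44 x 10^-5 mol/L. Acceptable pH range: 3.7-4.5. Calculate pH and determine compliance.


pH = -log10(1.44 x 10^-5) = 4.84
Range: 3.7 to 4.5
Compliant: No


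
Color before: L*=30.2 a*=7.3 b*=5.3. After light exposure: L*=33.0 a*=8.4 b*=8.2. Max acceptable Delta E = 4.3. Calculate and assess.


Delta E = 4.18
Passes: Yes

dL = 2.8, da = 1.1, db = 2.9
dE = sqrt((2.8)^2 + (1.1)^2 + (2.9)^2) = 4.18
Max = 4.3
Passes: Yes


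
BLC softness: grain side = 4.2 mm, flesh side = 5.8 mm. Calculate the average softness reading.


5.00 mm

Average = (4.2 + 5.8) / 2
Average = 5.00 mm


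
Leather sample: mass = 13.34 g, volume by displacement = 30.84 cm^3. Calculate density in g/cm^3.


0.433 g/cm^3

Density = mass / volume
Density = 13.34 / 30.84 = 0.433 g/cm^3


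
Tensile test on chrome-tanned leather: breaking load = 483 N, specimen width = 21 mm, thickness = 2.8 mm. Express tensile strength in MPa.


Cross-section = 21 x 2.8 = 58.8 mm^2
TS = 483 / 58.8 = 8.21 MPa
(1 N/mm^2 = 1 MPa)


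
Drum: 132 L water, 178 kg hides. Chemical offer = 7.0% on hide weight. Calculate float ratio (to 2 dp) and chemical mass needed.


Float ratio = 132 / 178 = 0.74
Chemical = 178 x 7.0 / 100 = 12.46 kg


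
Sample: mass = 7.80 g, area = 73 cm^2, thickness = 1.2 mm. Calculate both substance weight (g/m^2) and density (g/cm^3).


SW = 7.80 / 73 x 10000 = 1068.5 g/m^2
Volume = 73 x 1.2 / 10 = 8.76 cm^3
Density = 7.80 / 8.76 = 0.890 g/cm^3


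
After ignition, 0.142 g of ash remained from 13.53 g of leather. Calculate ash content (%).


Ash% = 0.142 / 13.53 x 100
Ash% = 1.05%


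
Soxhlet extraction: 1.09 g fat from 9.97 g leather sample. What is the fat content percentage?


10.9%


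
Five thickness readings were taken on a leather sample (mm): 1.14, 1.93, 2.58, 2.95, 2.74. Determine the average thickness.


2.27 mm


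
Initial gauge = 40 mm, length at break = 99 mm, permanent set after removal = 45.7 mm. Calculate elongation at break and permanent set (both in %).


Elongation at break = (99 - 40) / 40 x 100 = 147.5%
Permanent set = (45.7 - 40) / 40 x 100 = 14.3%


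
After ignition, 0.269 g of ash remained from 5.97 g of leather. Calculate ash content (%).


4.51%


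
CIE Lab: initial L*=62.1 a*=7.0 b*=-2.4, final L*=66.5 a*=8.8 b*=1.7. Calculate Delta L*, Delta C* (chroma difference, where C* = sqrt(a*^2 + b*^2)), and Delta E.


Delta L* = 66.5 - 62.1 = 4.4
C1* = sqrt((7.0)^2 + (-2.4)^2) = 7.400
C2* = sqrt((8.8)^2 + (1.7)^2) = 8.963
Delta C* = 8.963 - 7.400 = 1.56
Delta E = sqrt((4.4)^2 + (1.8)^2 + (4.1)^2) = 6.28


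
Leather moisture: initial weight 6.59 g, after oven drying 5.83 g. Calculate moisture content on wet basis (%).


11.5%


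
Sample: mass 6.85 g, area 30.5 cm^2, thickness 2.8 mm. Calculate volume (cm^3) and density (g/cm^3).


Thickness in cm = 2.8 / 10 = 0.28 cm
Volume = 30.5 x 0.28 = 8.540 cm^3
Density = 6.85 / 8.540 = 0.802 g/cm^3


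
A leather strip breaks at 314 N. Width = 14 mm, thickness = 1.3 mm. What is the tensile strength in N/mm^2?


17.25 N/mm^2


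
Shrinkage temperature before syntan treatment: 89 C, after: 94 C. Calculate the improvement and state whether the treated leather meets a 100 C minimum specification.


Improvement = 94 - 89 = 5 C
Spec check: 94 C >= 100 C? No


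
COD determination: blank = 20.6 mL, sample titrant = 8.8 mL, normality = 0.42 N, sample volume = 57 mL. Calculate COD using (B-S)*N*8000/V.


695.6 mg/L

COD = (20.6 - 8.8) x 0.42 x 8000 / 57
COD = 11.8 x 0.42 x 8000 / 57
COD = 695.6 mg/L


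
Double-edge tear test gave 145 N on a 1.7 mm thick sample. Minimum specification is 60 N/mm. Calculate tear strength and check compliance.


Tear strength = 145 / 1.7 = 85.3 N/mm
Required minimum = 60 N/mm
Compliant: Yes


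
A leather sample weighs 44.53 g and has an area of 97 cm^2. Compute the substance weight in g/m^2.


4590.7 g/m^2


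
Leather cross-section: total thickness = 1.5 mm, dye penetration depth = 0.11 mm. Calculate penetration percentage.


Penetration% = 0.11 / 1.5 x 100
Penetration = 7.3%


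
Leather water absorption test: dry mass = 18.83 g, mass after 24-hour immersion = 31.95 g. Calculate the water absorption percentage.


69.7%

Water absorbed = 31.95 - 18.83 = 13.12 g
WA% = 13.12 / 18.83 x 100 = 69.7%


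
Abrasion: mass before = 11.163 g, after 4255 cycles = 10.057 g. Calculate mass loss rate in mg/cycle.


0.260 mg/cycle

Mass loss = 11.163 - 10.057 = 1.106 g
Rate = 1.106 / 4255 x 1000 = 0.260 mg/cycle


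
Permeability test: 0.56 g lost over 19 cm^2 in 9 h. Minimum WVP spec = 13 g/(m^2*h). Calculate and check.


WVP = 32.75 g/(m^2*h)
Meets specification: Yes


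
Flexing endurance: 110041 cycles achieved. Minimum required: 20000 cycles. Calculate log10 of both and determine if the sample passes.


log10(110041) = 5.04
log10(20000) = 4.30
Passes: Yes


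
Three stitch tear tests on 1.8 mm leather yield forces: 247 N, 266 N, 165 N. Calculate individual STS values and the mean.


STS1 = 247 / 1.8 = 137.2 N/mm
STS2 = 266 / 1.8 = 147.8 N/mm
STS3 = 165 / 1.8 = 91.7 N/mm
Mean = (137.2 + 147.8 + 91.7) / 3 = 125.6 N/mm


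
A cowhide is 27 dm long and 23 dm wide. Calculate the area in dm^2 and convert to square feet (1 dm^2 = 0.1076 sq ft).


621 dm^2
66.82 sq ft


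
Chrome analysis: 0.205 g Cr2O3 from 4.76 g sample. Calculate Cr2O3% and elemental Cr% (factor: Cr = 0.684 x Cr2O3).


Cr2O3% = 0.205 / 4.76 x 100 = 4.31%
Cr% = 4.31 x 0.684 = 2.95%


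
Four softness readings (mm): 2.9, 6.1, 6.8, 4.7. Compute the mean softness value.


Sum = 2.9 + 6.1 + 6.8 + 4.7
Mean = 20.5 / 4 = 5.13 mm


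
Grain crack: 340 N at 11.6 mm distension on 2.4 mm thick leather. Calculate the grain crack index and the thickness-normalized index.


Crack index = 340 / 11.6 = 29.3 N/mm
Normalized = 29.3 / 2.4 = 12.2 N/mm per mm


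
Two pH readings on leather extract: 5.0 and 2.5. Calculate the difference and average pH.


Difference = 2.5
Average pH = 3.75

Difference = |5.0 - 2.5| = 2.5
Average = (5.0 + 2.5) / 2 = 3.75


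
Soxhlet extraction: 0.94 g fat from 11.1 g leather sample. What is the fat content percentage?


8.5%


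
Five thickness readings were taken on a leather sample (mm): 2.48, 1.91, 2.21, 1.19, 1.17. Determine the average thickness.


1.79 mm

Sum = 2.48 + 1.91 + 2.21 + 1.19 + 1.17 = 8.96
Average = 8.96 / 5 = 1.79 mm


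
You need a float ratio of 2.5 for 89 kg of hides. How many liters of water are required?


Water = hide weight x target ratio
Water = 89 x 2.5 = 222.5 L


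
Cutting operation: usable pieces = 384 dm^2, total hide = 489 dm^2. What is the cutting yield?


Yield = usable / total x 100
Yield = 384 / 489 x 100 = 78.5%


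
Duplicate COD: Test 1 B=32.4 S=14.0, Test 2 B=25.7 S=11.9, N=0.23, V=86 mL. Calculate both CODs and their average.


COD1 = 393.7 mg/L
COD2 = 295.3 mg/L
Average = 344.5 mg/L

COD1 = (32.4 - 14.0) x 0.23 x 8000 / 86 = 393.7 mg/L
COD2 = (25.7 - 11.9) x 0.23 x 8000 / 86 = 295.3 mg/L
Average = (393.7 + 295.3) / 2 = 344.5 mg/L


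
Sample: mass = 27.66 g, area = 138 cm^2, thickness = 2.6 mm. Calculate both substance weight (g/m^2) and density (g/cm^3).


SW = 27.66 / 138 x 10000 = 2004.3 g/m^2
Volume = 138 x 2.6 / 10 = 35.88 cm^3
Density = 27.66 / 35.88 = 0.771 g/cm^3


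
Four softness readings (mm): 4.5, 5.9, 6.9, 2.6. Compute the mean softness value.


4.98 mm

Sum = 4.5 + 5.9 + 6.9 + 2.6
Mean = 19.9 / 4 = 4.98 mm


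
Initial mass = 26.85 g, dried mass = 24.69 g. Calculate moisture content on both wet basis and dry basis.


Moisture lost = 26.85 - 24.69 = 2.16 g
Wet basis MC = 2.16 / 26.85 x 100 = 8.0%
Dry basis MC = 2.16 / 24.69 x 100 = 8.7%


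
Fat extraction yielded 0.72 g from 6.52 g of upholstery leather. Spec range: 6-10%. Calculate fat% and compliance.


Fat content = 11.0%
Compliant: No

Fat% = 0.72 / 6.52 x 100 = 11.0%
Spec range: 6-10%
Compliant: No


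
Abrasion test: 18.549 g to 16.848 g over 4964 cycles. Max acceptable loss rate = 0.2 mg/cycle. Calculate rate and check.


Rate = 0.343 mg/cycle
Passes: No


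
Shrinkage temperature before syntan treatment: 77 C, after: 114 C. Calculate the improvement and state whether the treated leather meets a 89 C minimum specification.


Improvement = 114 - 77 = 37 C
Spec check: 114 C >= 89 C? Yes


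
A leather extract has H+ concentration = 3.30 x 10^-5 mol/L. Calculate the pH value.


pH = -log10[H+]
pH = -log10(3.30 x 10^-5) = 4.48


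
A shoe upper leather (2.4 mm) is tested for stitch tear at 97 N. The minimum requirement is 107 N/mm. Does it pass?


STS = 97 / 2.4 = 40.4 N/mm
Minimum required: 107 N/mm
Passes: No


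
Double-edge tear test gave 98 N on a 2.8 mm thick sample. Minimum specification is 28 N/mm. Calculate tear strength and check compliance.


Tear strength = 35.0 N/mm
Compliant: Yes

Tear strength = 98 / 2.8 = 35.0 N/mm
Required minimum = 28 N/mm
Compliant: Yes


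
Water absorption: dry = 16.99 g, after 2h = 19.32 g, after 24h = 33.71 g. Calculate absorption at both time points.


2h absorption = 13.7%
24h absorption = 98.4%


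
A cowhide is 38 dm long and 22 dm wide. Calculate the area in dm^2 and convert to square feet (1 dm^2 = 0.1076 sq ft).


836 dm^2
89.95 sq ft

Area = 38 x 22 = 836 dm^2
Conversion: 836 x 0.1076 = 89.95 sq ft


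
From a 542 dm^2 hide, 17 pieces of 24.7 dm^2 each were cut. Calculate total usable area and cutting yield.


Total usable = 17 x 24.7 = 419.9 dm^2
Yield = 419.9 / 542 x 100 = 77.5%


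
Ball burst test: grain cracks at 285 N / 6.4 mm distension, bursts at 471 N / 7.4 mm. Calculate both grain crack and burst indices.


Crack index = 44.5 N/mm
Burst index = 63.6 N/mm


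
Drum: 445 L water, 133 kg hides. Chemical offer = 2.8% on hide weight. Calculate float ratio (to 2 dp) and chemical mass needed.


Float ratio = 445 / 133 = 3.35
Chemical = 133 x 2.8 / 100 = 3.724 kg


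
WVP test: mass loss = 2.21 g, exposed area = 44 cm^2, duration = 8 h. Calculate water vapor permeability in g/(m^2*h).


62.78 g/(m^2*h)

WVP = mass_loss / (area x time) x 10000
WVP = 2.21 / (44 x 8) x 10000
WVP = 2.21 / 352 x 10000 = 62.78 g/(m^2*h)


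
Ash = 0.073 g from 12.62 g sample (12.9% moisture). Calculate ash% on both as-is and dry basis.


As-is ash = 0.58%
Dry-basis ash = 0.66%

As-is ash% = 0.073 / 12.62 x 100 = 0.58%
Dry mass = 12.62 x (100 - 12.9) / 100 = 10.99202 g
Dry-basis ash% = 0.073 / 10.99202 x 100 = 0.66%


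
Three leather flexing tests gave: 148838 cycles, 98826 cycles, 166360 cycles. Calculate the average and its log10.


Average = 138008 cycles
log10 = 5.14

Average = (148838 + 98826 + 166360) / 3 = 138008 cycles
log10(138008) = 5.14


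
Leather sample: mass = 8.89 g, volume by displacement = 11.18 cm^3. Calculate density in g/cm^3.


Density = mass / volume
Density = 8.89 / 11.18 = 0.795 g/cm^3


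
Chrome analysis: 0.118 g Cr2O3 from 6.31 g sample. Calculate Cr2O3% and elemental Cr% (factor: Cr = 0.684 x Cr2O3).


Cr2O3 = 1.87%
Cr = 1.28%


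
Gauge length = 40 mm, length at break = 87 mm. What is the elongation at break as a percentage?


117.5%

Extension = 87 - 40 = 47 mm
Elongation = 47 / 40 x 100 = 117.5%


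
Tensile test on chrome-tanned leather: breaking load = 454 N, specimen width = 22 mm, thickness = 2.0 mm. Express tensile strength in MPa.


10.32 MPa

Cross-section = 22 x 2.0 = 44.0 mm^2
TS = 454 / 44.0 = 10.32 MPa
(1 N/mm^2 = 1 MPa)


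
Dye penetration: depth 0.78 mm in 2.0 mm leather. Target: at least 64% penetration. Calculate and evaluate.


Penetration = 0.78 / 2.0 x 100 = 39.0%
Target: 64%
Meets target: No


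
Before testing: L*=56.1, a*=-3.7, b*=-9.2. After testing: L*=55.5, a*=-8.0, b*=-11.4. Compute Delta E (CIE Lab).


dL = 55.5 - 56.1 = -0.6
da = -8.0 - (-3.7) = -4.3
db = -11.4 - (-9.2) = -2.2
dE = sqrt((-0.6)^2 + (-4.3)^2 + (-2.2)^2) = 4.87


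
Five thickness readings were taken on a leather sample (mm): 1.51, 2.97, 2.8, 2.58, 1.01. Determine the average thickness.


2.17 mm

Sum = 1.51 + 2.97 + 2.8 + 2.58 + 1.01 = 10.87
Average = 10.87 / 5 = 2.17 mm


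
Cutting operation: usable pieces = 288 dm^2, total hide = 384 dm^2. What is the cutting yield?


75.0%


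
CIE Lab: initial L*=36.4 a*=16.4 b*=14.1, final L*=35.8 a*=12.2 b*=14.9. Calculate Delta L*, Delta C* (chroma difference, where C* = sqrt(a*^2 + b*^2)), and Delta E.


Delta L* = 35.8 - 36.4 = -0.6
C1* = sqrt((16.4)^2 + (14.1)^2) = 21.628
C2* = sqrt((12.2)^2 + (14.9)^2) = 19.257
Delta C* = 19.257 - 21.628 = -2.37
Delta E = sqrt((-0.6)^2 + (-4.2)^2 + (0.8)^2) = 4.32


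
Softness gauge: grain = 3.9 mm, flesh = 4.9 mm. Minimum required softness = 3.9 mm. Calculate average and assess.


Average softness = 4.40 mm
Meets requirement: Yes


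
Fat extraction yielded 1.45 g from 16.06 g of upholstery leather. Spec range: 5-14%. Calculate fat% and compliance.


Fat% = 1.45 / 16.06 x 100 = 9.0%
Spec range: 5-14%
Compliant: Yes


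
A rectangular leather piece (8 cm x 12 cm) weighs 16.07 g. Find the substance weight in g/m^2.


Area = 8 x 12 = 96 cm^2
SW = 16.07 / 96 x 10000 = 1674.0 g/m^2


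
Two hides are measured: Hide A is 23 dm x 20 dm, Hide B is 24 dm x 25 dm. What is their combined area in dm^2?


Hide A area = 23 x 20 = 460 dm^2
Hide B area = 24 x 25 = 600 dm^2
Total = 460 + 600 = 1060 dm^2


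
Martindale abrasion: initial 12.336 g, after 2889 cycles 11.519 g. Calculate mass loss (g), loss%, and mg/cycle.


Loss = 12.336 - 11.519 = 0.817 g
Loss% = 0.817 / 12.336 x 100 = 6.62%
Rate = 0.817 / 2889 x 1000 = 0.283 mg/cycle


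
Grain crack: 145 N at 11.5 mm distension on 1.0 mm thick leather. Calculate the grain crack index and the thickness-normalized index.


Crack index = 145 / 11.5 = 12.6 N/mm
Normalized = 12.6 / 1.0 = 12.6 N/mm per mm


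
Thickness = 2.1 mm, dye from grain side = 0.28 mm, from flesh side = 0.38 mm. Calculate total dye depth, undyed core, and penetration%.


Total dyed = 0.66 mm
Undyed core = 1.44 mm
Penetration = 31.4%


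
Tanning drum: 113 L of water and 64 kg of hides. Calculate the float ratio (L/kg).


1.8

Float ratio = water / hide weight
Ratio = 113 / 64 = 1.8


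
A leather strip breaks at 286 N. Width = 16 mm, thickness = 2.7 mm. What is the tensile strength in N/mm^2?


Cross-sectional area = 16 x 2.7 = 43.2 mm^2
Tensile strength = 286 / 43.2 = 6.62 N/mm^2


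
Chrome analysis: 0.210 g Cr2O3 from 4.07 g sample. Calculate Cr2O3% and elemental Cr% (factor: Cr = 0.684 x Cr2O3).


Cr2O3% = 0.210 / 4.07 x 100 = 5.16%
Cr% = 5.16 x 0.684 = 3.53%


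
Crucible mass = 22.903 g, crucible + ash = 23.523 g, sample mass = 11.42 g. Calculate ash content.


Ash mass = 23.523 - 22.903 = 0.620 g
Ash% = 0.620 / 11.42 x 100 = 5.43%


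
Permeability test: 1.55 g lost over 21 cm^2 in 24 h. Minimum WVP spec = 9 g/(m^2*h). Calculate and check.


WVP = 1.55 / (21 x 24) x 10000 = 30.75 g/(m^2*h)
Minimum: 9 g/(m^2*h)
Meets spec: Yes


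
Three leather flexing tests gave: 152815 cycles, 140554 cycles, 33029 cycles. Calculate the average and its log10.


Average = 108799 cycles
log10 = 5.04


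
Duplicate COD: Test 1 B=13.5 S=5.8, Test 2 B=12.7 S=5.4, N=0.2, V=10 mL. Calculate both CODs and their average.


COD1 = (13.5 - 5.8) x 0.2 x 8000 / 10 = 1232.0 mg/L
COD2 = (12.7 - 5.4) x 0.2 x 8000 / 10 = 1168.0 mg/L
Average = (1232.0 + 1168.0) / 2 = 1200.0 mg/L


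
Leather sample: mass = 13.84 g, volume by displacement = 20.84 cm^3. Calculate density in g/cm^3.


0.664 g/cm^3

Density = mass / volume
Density = 13.84 / 20.84 = 0.664 g/cm^3


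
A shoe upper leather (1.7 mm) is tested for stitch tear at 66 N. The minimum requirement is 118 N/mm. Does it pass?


STS = 38.8 N/mm
Passes: No

STS = 66 / 1.7 = 38.8 N/mm
Minimum required: 118 N/mm
Passes: No


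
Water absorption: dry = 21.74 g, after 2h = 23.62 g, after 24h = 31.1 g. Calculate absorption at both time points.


WA (2h) = (23.62 - 21.74) / 21.74 x 100 = 8.6%
WA (24h) = (31.1 - 21.74) / 21.74 x 100 = 43.1%


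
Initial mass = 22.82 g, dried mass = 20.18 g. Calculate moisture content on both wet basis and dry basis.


Wet basis = 11.6%
Dry basis = 13.1%

Moisture lost = 22.82 - 20.18 = 2.64 g
Wet basis MC = 2.64 / 22.82 x 100 = 11.6%
Dry basis MC = 2.64 / 20.18 x 100 = 13.1%


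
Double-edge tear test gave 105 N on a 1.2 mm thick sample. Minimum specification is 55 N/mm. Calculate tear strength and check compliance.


Tear strength = 87.5 N/mm
Compliant: Yes

Tear strength = 105 / 1.2 = 87.5 N/mm
Required minimum = 55 N/mm
Compliant: Yes


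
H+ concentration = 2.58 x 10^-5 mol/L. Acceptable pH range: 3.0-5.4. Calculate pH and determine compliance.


pH = 4.59
Compliant: Yes


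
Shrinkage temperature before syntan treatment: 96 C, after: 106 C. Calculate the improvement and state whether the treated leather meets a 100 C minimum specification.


Improvement = 106 - 96 = 10 C
Spec check: 106 C >= 100 C? Yes


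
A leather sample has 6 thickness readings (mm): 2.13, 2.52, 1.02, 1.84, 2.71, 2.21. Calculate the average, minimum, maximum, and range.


Sum = 12.43
Average = 12.43 / 6 = 2.07 mm
Minimum = 1.02 mm
Maximum = 2.71 mm
Range = 2.71 - 1.02 = 1.69 mm


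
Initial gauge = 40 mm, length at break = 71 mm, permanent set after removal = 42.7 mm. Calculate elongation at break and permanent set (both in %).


Elongation at break = (71 - 40) / 40 x 100 = 77.5%
Permanent set = (42.7 - 40) / 40 x 100 = 6.8%


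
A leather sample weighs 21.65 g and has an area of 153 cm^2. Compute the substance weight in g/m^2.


1415.0 g/m^2

Substance weight = mass / area x 10000
SW = 21.65 / 153 x 10000
SW = 1415.0 g/m^2


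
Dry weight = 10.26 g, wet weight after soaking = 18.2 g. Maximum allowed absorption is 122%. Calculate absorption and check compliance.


WA = (18.2 - 10.26) / 10.26 x 100 = 77.4%
Maximum allowed: 122%
Compliant: Yes


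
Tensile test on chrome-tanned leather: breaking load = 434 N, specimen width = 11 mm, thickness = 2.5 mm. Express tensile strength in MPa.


15.78 MPa

Cross-section = 11 x 2.5 = 27.5 mm^2
TS = 434 / 27.5 = 15.78 MPa
(1 N/mm^2 = 1 MPa)


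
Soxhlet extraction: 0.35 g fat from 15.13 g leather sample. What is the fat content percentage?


2.3%

Fat content = 0.35 / 15.13 x 100
Fat = 2.3%


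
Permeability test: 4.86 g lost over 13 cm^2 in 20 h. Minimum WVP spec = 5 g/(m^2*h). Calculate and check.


WVP = 4.86 / (13 x 20) x 10000 = 186.92 g/(m^2*h)
Minimum: 5 g/(m^2*h)
Meets spec: Yes


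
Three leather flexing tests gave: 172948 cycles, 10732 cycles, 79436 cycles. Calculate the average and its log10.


Average = 87705 cycles
log10 = 4.94

Average = (172948 + 10732 + 79436) / 3 = 87705 cycles
log10(87705) = 4.94


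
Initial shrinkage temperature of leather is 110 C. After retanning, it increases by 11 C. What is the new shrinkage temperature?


121 C


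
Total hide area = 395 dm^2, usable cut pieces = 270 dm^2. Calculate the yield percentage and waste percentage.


Yield = 270 / 395 x 100 = 68.4%
Waste = 395 - 270 = 125 dm^2
Waste% = 100 - 68.4 = 31.6%


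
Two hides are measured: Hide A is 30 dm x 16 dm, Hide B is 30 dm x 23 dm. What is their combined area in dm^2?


1170 dm^2


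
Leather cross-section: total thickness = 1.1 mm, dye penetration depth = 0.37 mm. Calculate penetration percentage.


33.6%


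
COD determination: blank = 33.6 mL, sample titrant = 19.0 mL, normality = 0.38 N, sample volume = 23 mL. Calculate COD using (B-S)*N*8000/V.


COD = (33.6 - 19.0) x 0.38 x 8000 / 23
COD = 14.6 x 0.38 x 8000 / 23
COD = 1929.7 mg/L


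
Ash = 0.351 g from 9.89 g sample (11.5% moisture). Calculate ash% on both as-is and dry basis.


As-is ash = 3.55%
Dry-basis ash = 4.01%


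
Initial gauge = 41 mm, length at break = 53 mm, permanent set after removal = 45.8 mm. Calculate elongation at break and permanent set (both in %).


Elongation at break = 29.3%
Permanent set = 11.7%


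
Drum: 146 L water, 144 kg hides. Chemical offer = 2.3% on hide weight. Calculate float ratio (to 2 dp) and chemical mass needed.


Float ratio = 146 / 144 = 1.01
Chemical = 144 x 2.3 / 100 = 3.312 kg


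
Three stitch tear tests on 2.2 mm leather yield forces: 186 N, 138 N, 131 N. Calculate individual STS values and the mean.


STS1 = 186 / 2.2 = 84.5 N/mm
STS2 = 138 / 2.2 = 62.7 N/mm
STS3 = 131 / 2.2 = 59.5 N/mm
Mean = (84.5 + 62.7 + 59.5) / 3 = 68.9 N/mm


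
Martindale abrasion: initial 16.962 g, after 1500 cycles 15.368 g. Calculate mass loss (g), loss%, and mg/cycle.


Loss = 16.962 - 15.368 = 1.594 g
Loss% = 1.594 / 16.962 x 100 = 9.40%
Rate = 1.594 / 1500 x 1000 = 1.063 mg/cycle


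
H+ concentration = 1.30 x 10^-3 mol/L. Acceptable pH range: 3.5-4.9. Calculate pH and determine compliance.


pH = -log10(1.30 x 10^-3) = 2.89
Range: 3.5 to 4.9
Compliant: No


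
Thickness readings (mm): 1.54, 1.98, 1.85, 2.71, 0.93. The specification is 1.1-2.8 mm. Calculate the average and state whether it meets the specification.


Sum = 9.01
Average = 9.01 / 5 = 1.80 mm
Specification range: 1.1 to 2.8 mm
Within spec: Yes


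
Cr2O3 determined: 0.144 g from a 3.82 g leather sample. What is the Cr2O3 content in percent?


3.77%

Cr2O3% = 0.144 / 3.82 x 100
Cr2O3% = 3.77%


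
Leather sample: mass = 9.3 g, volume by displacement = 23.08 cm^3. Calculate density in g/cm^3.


0.403 g/cm^3


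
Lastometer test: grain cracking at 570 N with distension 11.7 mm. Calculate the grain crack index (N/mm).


48.7 N/mm

Grain crack index = force / distension
Index = 570 / 11.7 = 48.7 N/mm


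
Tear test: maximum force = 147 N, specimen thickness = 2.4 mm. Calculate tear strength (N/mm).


Tear strength = force / thickness
Tear = 147 / 2.4 = 61.3 N/mm


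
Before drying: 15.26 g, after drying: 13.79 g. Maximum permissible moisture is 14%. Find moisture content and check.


Moisture content = 9.6%
Acceptable: Yes

MC = (15.26 - 13.79) / 15.26 x 100 = 9.6%
Maximum: 14%
Acceptable: Yes


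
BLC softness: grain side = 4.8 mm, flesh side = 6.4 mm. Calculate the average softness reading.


Average = (4.8 + 6.4) / 2
Average = 5.60 mm


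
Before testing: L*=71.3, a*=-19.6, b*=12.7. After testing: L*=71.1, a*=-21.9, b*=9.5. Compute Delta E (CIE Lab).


dL = 71.1 - 71.3 = -0.2
da = -21.9 - (-19.6) = -2.3
db = 9.5 - 12.7 = -3.2
dE = sqrt((-0.2)^2 + (-2.3)^2 + (-3.2)^2) = 3.95


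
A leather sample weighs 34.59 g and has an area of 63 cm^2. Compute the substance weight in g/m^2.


5490.5 g/m^2

Substance weight = mass / area x 10000
SW = 34.59 / 63 x 10000
SW = 5490.5 g/m^2


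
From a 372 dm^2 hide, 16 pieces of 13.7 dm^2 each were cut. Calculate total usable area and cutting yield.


Usable area = 219.2 dm^2
Yield = 58.9%


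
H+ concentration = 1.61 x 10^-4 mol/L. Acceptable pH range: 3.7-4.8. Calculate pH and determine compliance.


pH = -log10(1.61 x 10^-4) = 3.79
Range: 3.7 to 4.8
Compliant: Yes


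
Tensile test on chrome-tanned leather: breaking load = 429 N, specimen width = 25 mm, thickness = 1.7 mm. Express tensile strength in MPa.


10.09 MPa


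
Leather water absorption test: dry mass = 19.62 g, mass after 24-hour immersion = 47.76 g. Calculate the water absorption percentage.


Water absorbed = 47.76 - 19.62 = 28.14 g
WA% = 28.14 / 19.62 x 100 = 143.4%


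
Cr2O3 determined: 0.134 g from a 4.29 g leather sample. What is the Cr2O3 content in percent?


Cr2O3% = 0.134 / 4.29 x 100
Cr2O3% = 3.12%


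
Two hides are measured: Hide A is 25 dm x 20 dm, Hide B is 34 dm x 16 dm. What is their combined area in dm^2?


Hide A area = 25 x 20 = 500 dm^2
Hide B area = 34 x 16 = 544 dm^2
Total = 500 + 544 = 1044 dm^2


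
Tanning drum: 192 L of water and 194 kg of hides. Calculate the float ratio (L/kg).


Float ratio = water / hide weight
Ratio = 192 / 194 = 1.0


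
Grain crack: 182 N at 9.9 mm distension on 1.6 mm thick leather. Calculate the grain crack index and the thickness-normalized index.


Crack index = 182 / 9.9 = 18.4 N/mm
Normalized = 18.4 / 1.6 = 11.5 N/mm per mm


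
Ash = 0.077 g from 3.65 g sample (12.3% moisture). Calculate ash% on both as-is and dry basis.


As-is ash = 2.11%
Dry-basis ash = 2.41%

As-is ash% = 0.077 / 3.65 x 100 = 2.11%
Dry mass = 3.65 x (100 - 12.3) / 100 = 3.20105 g
Dry-basis ash% = 0.077 / 3.20105 x 100 = 2.41%


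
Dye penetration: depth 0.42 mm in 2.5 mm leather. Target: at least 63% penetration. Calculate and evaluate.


Penetration = 16.8%
Meets target: No

Penetration = 0.42 / 2.5 x 100 = 16.8%
Target: 63%
Meets target: No


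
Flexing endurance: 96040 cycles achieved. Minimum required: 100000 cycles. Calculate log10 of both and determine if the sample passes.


Achieved: log10 = 4.98
Required: log10 = 5.00
Passes: No


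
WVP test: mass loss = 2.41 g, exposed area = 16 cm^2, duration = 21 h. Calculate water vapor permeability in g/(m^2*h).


WVP = mass_loss / (area x time) x 10000
WVP = 2.41 / (16 x 21) x 10000
WVP = 2.41 / 336 x 10000 = 71.73 g/(m^2*h)


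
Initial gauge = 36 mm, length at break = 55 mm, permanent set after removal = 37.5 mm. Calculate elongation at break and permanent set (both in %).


Elongation at break = (55 - 36) / 36 x 100 = 52.8%
Permanent set = (37.5 - 36) / 36 x 100 = 4.2%


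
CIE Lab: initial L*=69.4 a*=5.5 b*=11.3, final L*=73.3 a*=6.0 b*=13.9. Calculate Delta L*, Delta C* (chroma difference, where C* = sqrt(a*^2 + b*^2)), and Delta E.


Delta L* = 3.9
Delta C* = 2.57
Delta E = 4.71


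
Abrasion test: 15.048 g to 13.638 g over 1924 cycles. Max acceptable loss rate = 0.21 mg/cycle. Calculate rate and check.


Loss = 15.048 - 13.638 = 1.410 g
Rate = 1.410 g / 1924 cycles x 1000 = 0.733 mg/cycle
Max = 0.21 mg/cycle
Passes: No


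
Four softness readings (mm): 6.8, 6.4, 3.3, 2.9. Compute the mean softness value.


Sum = 6.8 + 6.4 + 3.3 + 2.9
Mean = 19.4 / 4 = 4.85 mm


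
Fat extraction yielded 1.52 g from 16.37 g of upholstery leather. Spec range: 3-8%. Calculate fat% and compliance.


Fat% = 1.52 / 16.37 x 100 = 9.3%
Spec range: 3-8%
Compliant: No


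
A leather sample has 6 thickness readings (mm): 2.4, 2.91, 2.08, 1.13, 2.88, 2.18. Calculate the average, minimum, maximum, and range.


Sum = 13.58
Average = 13.58 / 6 = 2.26 mm
Minimum = 1.13 mm
Maximum = 2.91 mm
Range = 2.91 - 1.13 = 1.78 mm


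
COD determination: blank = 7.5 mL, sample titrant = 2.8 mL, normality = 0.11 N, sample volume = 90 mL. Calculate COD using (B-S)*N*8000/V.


46.0 mg/L

COD = (7.5 - 2.8) x 0.11 x 8000 / 90
COD = 4.7 x 0.11 x 8000 / 90
COD = 46.0 mg/L


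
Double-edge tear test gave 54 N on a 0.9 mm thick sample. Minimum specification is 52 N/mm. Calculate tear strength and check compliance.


Tear strength = 60.0 N/mm
Compliant: Yes

Tear strength = 54 / 0.9 = 60.0 N/mm
Required minimum = 52 N/mm
Compliant: Yes


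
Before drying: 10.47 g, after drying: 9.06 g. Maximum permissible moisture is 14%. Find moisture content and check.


MC = (10.47 - 9.06) / 10.47 x 100 = 13.5%
Maximum: 14%
Acceptable: Yes


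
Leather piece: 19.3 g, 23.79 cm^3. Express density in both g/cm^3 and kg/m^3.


0.811 g/cm^3
811 kg/m^3

Density = 19.3 / 23.79 = 0.811 g/cm^3
Convert: 0.811 x 1000 = 811 kg/m^3


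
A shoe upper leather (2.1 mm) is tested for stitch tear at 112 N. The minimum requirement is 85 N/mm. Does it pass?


STS = 53.3 N/mm
Passes: No

STS = 112 / 2.1 = 53.3 N/mm
Minimum required: 85 N/mm
Passes: No


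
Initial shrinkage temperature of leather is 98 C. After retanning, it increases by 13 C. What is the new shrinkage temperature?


New Ts = 98 + 13 = 111 C


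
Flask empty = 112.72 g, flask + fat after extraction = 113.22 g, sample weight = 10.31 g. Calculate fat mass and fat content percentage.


Fat mass = 0.50 g
Fat content = 4.8%


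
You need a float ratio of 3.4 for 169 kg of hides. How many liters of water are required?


Water = hide weight x target ratio
Water = 169 x 3.4 = 574.6 L


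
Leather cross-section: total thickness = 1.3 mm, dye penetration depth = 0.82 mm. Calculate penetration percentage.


Penetration% = 0.82 / 1.3 x 100
Penetration = 63.1%


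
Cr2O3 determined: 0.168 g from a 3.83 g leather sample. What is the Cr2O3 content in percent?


4.39%


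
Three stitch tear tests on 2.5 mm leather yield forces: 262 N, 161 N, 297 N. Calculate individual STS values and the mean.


STS1 = 104.8 N/mm
STS2 = 64.4 N/mm
STS3 = 118.8 N/mm
Mean = 96.0 N/mm

STS1 = 262 / 2.5 = 104.8 N/mm
STS2 = 161 / 2.5 = 64.4 N/mm
STS3 = 297 / 2.5 = 118.8 N/mm
Mean = (104.8 + 64.4 + 118.8) / 3 = 96.0 N/mm


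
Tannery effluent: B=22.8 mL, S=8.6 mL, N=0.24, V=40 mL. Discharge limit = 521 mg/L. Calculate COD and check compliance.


COD = (22.8 - 8.6) x 0.24 x 8000 / 40 = 681.6 mg/L
Limit: 521 mg/L
Compliant: No


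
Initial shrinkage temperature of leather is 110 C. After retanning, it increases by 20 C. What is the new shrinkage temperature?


New Ts = 110 + 20 = 130 C


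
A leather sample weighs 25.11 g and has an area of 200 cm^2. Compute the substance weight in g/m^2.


1255.5 g/m^2

Substance weight = mass / area x 10000
SW = 25.11 / 200 x 10000
SW = 1255.5 g/m^2


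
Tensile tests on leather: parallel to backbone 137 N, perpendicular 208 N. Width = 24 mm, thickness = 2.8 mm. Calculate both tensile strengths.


Area = 24 x 2.8 = 67.2 mm^2
TS (parallel) = 137 / 67.2 = 2.04 N/mm^2
TS (perpendicular) = 208 / 67.2 = 3.10 N/mm^2


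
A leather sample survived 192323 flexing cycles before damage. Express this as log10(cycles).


log10(192323) = 5.28


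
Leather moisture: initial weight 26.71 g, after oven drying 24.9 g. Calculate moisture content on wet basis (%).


6.8%


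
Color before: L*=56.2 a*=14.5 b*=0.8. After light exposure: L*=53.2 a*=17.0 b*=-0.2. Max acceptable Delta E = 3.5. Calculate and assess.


dL = -3.0, da = 2.5, db = -1.0
dE = sqrt((-3.0)^2 + (2.5)^2 + (-1.0)^2) = 4.03
Max = 3.5
Passes: No


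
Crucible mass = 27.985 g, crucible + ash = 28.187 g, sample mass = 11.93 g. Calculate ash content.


Ash mass = 0.202 g
Ash content = 1.69%


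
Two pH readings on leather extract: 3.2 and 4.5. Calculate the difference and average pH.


Difference = 1.3
Average pH = 3.85


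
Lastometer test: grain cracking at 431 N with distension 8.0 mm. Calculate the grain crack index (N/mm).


Grain crack index = force / distension
Index = 431 / 8.0 = 53.9 N/mm


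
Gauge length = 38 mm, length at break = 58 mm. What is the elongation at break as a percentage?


52.6%


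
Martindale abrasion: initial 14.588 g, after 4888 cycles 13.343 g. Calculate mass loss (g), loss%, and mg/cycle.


Loss = 14.588 - 13.343 = 1.245 g
Loss% = 1.245 / 14.588 x 100 = 8.53%
Rate = 1.245 / 4888 x 1000 = 0.255 mg/cycle


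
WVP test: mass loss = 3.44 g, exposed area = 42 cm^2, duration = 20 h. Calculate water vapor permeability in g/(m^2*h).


40.95 g/(m^2*h)

WVP = mass_loss / (area x time) x 10000
WVP = 3.44 / (42 x 20) x 10000
WVP = 3.44 / 840 x 10000 = 40.95 g/(m^2*h)


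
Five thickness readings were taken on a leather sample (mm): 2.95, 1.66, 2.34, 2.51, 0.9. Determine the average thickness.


2.07 mm


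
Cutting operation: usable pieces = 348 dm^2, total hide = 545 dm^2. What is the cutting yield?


63.9%


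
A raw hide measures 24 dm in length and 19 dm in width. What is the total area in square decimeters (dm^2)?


456 dm^2


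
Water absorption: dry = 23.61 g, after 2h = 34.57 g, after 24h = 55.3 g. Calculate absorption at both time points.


WA (2h) = (34.57 - 23.61) / 23.61 x 100 = 46.4%
WA (24h) = (55.3 - 23.61) / 23.61 x 100 = 134.2%


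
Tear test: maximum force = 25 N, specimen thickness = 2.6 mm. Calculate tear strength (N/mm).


Tear strength = force / thickness
Tear = 25 / 2.6 = 9.6 N/mm


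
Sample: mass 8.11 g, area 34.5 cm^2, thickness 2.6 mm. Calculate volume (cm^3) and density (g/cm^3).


Volume = 8.970 cm^3
Density = 0.904 g/cm^3

Thickness in cm = 2.6 / 10 = 0.26 cm
Volume = 34.5 x 0.26 = 8.970 cm^3
Density = 8.11 / 8.970 = 0.904 g/cm^3
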